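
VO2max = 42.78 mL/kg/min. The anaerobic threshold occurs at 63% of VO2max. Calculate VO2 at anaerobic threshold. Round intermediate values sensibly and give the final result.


AT fraction = 63 / 100 = 0.63
AT VO2 = 42.78 * 0.63
= 26.95 mL/kg/min

26.95 mL/kg/min


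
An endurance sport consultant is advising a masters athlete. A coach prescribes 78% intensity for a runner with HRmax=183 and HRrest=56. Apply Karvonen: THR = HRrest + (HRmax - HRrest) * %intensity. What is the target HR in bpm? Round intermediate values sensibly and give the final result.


Heart rate reserve = 183 - 56 = 127
Intensity fraction = 78 / 100 = 0.78
THR = 56 + 127 * 0.78 = 155.06 bpm

155.06 bpm


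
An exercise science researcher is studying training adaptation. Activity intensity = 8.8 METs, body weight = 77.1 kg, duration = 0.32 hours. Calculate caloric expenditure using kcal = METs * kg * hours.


kcal = 8.8 * 77.1 * 0.32
= 678.48 * 0.32
= 217.11 kcal

217.11 kcal


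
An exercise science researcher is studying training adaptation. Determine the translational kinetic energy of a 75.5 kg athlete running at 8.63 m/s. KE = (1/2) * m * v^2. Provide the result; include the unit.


KE = 0.5 * m * v^2
= 0.5 * 75.5 * 8.63^2
= 0.5 * 75.5 * 74.4769
= 2811.5 J

2811.5 J


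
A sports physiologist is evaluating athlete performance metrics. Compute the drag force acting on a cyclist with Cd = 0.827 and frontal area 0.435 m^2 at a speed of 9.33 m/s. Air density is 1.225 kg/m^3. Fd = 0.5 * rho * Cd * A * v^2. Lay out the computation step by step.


Step 1: v^2 = 87.0489
Step 2: Fd = 0.5 * 1.225 * 0.827 * 0.435 * 87.0489
= 19.181 N

19.181 N


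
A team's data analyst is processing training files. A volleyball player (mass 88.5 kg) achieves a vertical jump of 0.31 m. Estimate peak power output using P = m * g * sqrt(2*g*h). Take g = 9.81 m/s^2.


2 * g * h = 2 * 9.81 * 0.31 = 6.0822
sqrt(6.0822) = 2.466212 m/s
P = 88.5 * 9.81 * 2.466212 = 2141.13 W

2141.13 W


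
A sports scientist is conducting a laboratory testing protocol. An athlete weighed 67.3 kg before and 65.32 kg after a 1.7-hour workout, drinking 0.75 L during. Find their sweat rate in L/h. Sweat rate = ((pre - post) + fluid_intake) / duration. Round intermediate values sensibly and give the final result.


Body mass change = 1.98 kg
Total sweat loss = 1.98 + 0.75 = 2.73 L
Rate = 2.73 / 1.7 = 1.606 L/h

1.606 L/h


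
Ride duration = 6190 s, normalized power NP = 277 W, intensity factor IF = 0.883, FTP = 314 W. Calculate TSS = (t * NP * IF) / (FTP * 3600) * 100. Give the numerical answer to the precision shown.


Numerator = 6190 * 277 * 0.883 = 1514018.29
Denominator = 314 * 3600 = 1130400
TSS = 1514018.29 / 1130400 * 100
= 133.94

133.94 TSS


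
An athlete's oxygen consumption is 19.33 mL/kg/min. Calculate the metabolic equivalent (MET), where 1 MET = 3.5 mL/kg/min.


MET = VO2 / 3.5
= 19.33 / 3.5
= 5.52 METs

5.52 METs


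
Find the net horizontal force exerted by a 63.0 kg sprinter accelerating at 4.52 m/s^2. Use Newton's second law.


Newton's second law: F = m * a
F = 63.0 * 4.52 = 284.76 N

284.76 N


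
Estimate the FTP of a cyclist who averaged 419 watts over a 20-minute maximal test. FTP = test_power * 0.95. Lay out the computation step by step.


FTP = 419 * 0.95 = 398.05 W

398.05 W


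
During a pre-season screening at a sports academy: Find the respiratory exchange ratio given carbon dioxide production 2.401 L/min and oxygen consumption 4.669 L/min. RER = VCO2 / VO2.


VCO2 = 2.401 L/min
VO2 = 4.669 L/min
RER = 2.401 / 4.669 = 0.5142

0.5142


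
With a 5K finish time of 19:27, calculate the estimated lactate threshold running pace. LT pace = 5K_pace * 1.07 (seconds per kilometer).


Race duration = 1167 s for 5 km
Average pace = 1167 / 5 = 233.4 s/km
LT pace = 233.4 * 1.07
= 249.74 s/km

249.74 s/km


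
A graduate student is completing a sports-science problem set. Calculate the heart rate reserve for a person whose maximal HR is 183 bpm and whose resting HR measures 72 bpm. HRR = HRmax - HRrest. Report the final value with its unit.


HRmax = 183 bpm
HRrest = 72 bpm
HRR = 183 - 72 = 111 bpm

111 bpm


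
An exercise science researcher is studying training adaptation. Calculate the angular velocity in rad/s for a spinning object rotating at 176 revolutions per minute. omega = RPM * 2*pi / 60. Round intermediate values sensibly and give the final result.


omega = RPM * 2*pi / 60
= 176 * 6.28318531 / 60
= 18.431 rad/s

18.431 rad/s


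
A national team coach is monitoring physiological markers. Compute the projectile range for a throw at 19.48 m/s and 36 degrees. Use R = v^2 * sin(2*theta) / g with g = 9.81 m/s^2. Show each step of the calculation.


Two times the angle = 72 degrees
sin(72) = 0.951057
R = 379.4704 * 0.951057 / 9.81 = 36.789 m

36.789 m


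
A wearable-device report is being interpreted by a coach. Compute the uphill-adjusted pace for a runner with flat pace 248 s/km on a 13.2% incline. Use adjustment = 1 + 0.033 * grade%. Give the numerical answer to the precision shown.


Adjustment factor = 1 + 0.033 * 13.2 = 1.4356
Grade-adjusted pace = 248 * 1.4356 = 356.03 s/km

356.03 s/km


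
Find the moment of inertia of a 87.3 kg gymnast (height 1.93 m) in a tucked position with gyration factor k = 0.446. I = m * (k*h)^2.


Radius of gyration = 0.446 * 1.93 = 0.86078 m
I = 87.3 * 0.86078^2
= 87.3 * 0.740942
= 64.684 kg*m^2

64.684 kg*m^2


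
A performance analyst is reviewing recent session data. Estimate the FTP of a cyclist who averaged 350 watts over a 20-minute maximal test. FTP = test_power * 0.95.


FTP = 350 * 0.95 = 332.5 W

332.5 W


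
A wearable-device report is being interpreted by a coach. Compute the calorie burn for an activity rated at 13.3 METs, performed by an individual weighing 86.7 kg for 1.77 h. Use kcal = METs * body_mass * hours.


Product of METs and mass = 13.3 * 86.7 = 1153.11
Total kcal = 1153.11 * 1.77 = 2041.0 kcal

2041.0 kcal


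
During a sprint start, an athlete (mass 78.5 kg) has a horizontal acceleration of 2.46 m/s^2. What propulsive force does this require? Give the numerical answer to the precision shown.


Propulsive force = mass * acceleration
= 78.5 kg * 2.46 m/s^2
= 193.11 N

193.11 N


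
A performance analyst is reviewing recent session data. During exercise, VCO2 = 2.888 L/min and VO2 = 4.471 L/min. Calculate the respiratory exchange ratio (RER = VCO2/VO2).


RER = VCO2 / VO2
= 2.888 / 4.471
= 0.6459

0.6459


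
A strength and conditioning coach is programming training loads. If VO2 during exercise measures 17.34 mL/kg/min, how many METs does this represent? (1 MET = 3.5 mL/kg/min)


METs = VO2 / 3.5 = 17.34 / 3.5 = 4.95

4.95 METs


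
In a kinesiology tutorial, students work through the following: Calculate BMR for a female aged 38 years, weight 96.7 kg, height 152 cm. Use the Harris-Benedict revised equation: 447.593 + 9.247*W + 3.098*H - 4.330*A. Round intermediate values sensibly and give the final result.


Substituting values:
W term = 9.247 * 96.7 = 894.1849
H term = 3.098 * 152 = 470.896
A term = 4.330 * 38 = 164.54
BMR = 1648.13 kcal/day

1648.13 kcal/day


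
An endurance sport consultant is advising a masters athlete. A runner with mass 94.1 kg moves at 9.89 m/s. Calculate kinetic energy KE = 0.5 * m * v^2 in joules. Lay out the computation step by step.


v^2 = 9.89^2 = 97.8121
KE = 0.5 * 94.1 * 97.8121
= 4602.06 J

4602.06 J


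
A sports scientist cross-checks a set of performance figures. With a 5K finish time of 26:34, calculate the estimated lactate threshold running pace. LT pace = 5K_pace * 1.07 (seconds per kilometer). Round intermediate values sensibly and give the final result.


Race duration = 1594 s for 5 km
Average pace = 1594 / 5 = 318.8 s/km
LT pace = 318.8 * 1.07
= 341.12 s/km

341.12 s/km


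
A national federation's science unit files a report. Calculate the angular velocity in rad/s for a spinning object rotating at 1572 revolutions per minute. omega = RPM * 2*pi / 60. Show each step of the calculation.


omega = RPM * 2*pi / 60
= 1572 * 6.28318531 / 60
= 164.619 rad/s

164.619 rad/s


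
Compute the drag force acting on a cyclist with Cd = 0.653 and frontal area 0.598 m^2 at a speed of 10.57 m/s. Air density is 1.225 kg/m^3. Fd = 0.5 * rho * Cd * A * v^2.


Step 1: v^2 = 111.7249
Step 2: Fd = 0.5 * 1.225 * 0.653 * 0.598 * 111.7249
= 26.722 N

26.722 N


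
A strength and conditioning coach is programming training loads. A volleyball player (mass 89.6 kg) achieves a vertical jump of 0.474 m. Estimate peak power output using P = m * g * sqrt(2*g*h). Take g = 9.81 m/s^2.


2 * g * h = 2 * 9.81 * 0.474 = 9.29988
sqrt(9.29988) = 3.04957 m/s
P = 89.6 * 9.81 * 3.04957 = 2680.5 W

2680.5 W


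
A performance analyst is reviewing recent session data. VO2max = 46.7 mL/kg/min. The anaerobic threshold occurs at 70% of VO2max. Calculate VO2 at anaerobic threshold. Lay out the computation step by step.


AT fraction = 70 / 100 = 0.7
AT VO2 = 46.7 * 0.7
= 32.69 mL/kg/min

32.69 mL/kg/min


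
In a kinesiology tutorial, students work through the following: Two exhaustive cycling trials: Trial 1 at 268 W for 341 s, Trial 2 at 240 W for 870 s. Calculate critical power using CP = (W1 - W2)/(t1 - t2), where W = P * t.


W1 = 268 * 341 = 91388 J
W2 = 240 * 870 = 208800 J
CP = (91388 - 208800) / (341 - 870)
= -117412 / -529
= 221.95 W

221.95 W


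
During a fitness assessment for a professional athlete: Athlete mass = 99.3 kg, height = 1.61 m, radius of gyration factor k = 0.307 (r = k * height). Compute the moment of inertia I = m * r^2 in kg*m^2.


r = k * height = 0.307 * 1.61 = 0.49427 m
r^2 = 0.49427^2 = 0.244303
I = 99.3 * 0.244303 = 24.259 kg*m^2

24.259 kg*m^2


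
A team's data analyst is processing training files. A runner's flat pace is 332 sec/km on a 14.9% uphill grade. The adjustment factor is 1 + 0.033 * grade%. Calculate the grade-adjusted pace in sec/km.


Factor = 1 + 0.033 * 14.9 = 1.4917
Adjusted pace = 332 * 1.4917
= 495.24 sec/km

495.24 s/km


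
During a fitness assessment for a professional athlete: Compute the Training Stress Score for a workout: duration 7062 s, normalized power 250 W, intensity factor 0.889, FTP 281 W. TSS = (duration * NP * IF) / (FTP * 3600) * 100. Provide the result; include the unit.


Product = 7062 * 250 * 0.889 = 1569529.5
Base = 281 * 3600 = 1011600
TSS = 1569529.5 / 1011600 * 100 = 155.15

155.15 TSS


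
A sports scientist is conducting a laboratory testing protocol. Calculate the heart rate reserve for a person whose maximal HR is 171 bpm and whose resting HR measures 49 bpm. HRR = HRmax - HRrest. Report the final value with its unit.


HRmax = 171 bpm
HRrest = 49 bpm
HRR = 171 - 49 = 122 bpm

122 bpm


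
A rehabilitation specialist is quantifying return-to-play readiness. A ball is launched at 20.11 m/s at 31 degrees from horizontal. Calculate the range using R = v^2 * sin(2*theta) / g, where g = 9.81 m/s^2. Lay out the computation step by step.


sin(2 * 31) = sin(62) = 0.882948
v^2 = 20.11^2 = 404.4121
R = 404.4121 * 0.882948 / 9.81
= 36.399 m

36.399 m


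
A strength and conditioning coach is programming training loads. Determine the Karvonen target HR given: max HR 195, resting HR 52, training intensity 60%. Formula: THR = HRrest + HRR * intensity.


HRR = HRmax - HRrest = 195 - 52 = 143
THR = 52 + 143 * 0.6
= 137.8 bpm

137.8 bpm


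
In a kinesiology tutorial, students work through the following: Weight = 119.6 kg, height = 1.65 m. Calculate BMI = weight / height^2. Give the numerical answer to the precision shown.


height^2 = 1.65^2 = 2.7225
BMI = 119.6 / 2.7225 = 43.93 kg/m^2

43.93 kg/m^2


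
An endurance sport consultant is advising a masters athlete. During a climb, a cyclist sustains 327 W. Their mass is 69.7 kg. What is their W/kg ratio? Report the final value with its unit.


Power-to-weight = 327 W / 69.7 kg
= 4.692 W/kg

4.692 W/kg


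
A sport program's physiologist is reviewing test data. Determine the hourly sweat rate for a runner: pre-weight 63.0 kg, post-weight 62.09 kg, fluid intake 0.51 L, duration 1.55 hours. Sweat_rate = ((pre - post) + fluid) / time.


Mass lost = 63.0 - 62.09 = 0.91 kg
Add fluid consumed: 0.91 + 0.51 = 1.42 L total sweat
Sweat rate = 1.42 / 1.55 = 0.916 L/h

0.916 L/h


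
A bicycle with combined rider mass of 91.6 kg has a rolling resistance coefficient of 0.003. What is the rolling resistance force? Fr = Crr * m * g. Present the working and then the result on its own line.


Fr = 0.003 * 91.6 * 9.81
= 0.2748 * 9.81
= 2.696 N

2.696 N


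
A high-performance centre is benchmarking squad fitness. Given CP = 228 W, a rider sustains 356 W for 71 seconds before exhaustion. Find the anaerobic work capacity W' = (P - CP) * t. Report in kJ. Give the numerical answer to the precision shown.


Excess power = 356 - 228 = 128 W
Work above CP = 128 * 71 = 9088 J
W' = 9.088 kJ

9.088 kJ


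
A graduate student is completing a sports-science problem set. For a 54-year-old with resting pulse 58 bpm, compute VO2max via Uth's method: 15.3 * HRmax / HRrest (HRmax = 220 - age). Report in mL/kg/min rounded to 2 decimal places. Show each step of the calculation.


Step 1: HRmax = 220 - 54 = 166 bpm
Step 2: Ratio = 166 / 58 = 2.8621
Step 3: VO2max = 15.3 * 2.8621 = 43.79 mL/kg/min

43.79 mL/kg/min


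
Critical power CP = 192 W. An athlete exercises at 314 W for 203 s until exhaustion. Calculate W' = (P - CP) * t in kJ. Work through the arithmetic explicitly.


P - CP = 314 - 192 = 122 W
W' = 122 * 203 = 24766 J
= 24766 / 1000 = 24.766 kJ

24.766 kJ


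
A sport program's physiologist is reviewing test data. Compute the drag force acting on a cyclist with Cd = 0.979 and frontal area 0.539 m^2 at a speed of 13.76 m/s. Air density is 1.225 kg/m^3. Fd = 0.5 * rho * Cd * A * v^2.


Step 1: v^2 = 189.3376
Step 2: Fd = 0.5 * 1.225 * 0.979 * 0.539 * 189.3376
= 61.195 N

61.195 N


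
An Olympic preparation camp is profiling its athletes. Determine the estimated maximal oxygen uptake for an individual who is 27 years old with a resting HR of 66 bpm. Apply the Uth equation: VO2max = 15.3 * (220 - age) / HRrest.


HRmax = 220 - 27 = 193
VO2max = 15.3 * (193 / 66)
= 15.3 * 2.9242
= 44.74 mL/kg/min

44.74 mL/kg/min


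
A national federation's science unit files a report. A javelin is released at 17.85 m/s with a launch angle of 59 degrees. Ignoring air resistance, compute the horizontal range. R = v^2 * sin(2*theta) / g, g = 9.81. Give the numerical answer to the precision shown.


Launch speed squared = 318.6225
sin(2 * 59 deg) = 0.882948
Range = 318.6225 * 0.882948 / 9.81
= 28.678 m

28.678 m


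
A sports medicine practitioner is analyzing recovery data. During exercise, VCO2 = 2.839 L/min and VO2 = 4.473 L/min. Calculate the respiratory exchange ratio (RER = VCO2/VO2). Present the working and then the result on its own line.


RER = VCO2 / VO2
= 2.839 / 4.473
= 0.6347

0.6347


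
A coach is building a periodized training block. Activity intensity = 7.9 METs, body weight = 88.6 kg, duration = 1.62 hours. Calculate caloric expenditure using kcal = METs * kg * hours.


kcal = 7.9 * 88.6 * 1.62
= 699.94 * 1.62
= 1133.9 kcal

1133.9 kcal


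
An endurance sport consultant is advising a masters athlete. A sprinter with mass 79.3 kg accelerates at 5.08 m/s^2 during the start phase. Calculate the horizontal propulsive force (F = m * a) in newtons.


F = m * a
= 79.3 * 5.08
= 402.84 N

402.84 N


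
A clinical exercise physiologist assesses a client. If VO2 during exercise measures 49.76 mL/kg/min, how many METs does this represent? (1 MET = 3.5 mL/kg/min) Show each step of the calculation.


METs = VO2 / 3.5 = 49.76 / 3.5 = 14.22

14.22 METs


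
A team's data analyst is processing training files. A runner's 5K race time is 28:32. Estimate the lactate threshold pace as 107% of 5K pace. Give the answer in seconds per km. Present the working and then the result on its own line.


Total race time = 28*60 + 32 = 1712 seconds
5K pace = 1712 / 5 = 342.4 sec/km
LT pace = 342.4 * 1.07 = 366.37 sec/km

366.37 s/km


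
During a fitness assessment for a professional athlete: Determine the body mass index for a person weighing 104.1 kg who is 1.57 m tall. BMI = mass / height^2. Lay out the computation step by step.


BMI = mass / height^2
= 104.1 / 1.57^2
= 104.1 / 2.4649
= 42.23 kg/m^2

42.23 kg/m^2


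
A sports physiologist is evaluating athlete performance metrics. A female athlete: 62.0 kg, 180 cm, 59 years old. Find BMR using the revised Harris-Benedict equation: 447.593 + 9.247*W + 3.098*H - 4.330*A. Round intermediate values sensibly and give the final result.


Intercept = 447.593
Weight contribution = 9.247 * 62.0 = 573.314
Height contribution = 3.098 * 180 = 557.64
Age contribution = 4.33 * 59 = 255.47
BMR = 447.593 + 573.314 + 557.64 - 255.47
= 1323.08 kcal/day

1323.08 kcal/day


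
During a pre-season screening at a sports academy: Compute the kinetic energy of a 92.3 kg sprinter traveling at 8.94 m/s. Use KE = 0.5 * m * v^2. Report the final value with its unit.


Velocity squared = 79.9236
KE = 0.5 * 92.3 * 79.9236 = 3688.47 J

3688.47 J


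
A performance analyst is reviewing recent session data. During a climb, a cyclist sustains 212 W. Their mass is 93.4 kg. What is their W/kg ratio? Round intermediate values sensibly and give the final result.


Power-to-weight = 212 W / 93.4 kg
= 2.27 W/kg

2.27 W/kg


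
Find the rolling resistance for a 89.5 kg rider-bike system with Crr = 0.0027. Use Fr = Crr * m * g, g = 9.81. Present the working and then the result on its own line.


m * g = 89.5 * 9.81 = 877.995 N
Fr = 0.0027 * 877.995 = 2.371 N

2.371 N


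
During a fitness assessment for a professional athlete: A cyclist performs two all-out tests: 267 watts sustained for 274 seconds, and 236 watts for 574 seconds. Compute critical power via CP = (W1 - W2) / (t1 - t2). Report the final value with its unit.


W1 = P1 * t1 = 267 * 274 = 73158 J
W2 = P2 * t2 = 236 * 574 = 135464 J
CP = (73158 - 135464) / (274 - 574)
= 207.69 W

207.69 W


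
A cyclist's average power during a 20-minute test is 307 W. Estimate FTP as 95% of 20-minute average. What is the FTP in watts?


FTP = 20-min power * 0.95
= 307 * 0.95
= 291.65 W

291.65 W


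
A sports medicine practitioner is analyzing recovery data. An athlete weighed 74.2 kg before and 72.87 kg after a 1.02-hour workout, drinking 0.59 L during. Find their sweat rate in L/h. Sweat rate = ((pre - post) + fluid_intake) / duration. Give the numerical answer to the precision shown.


Body mass change = 1.33 kg
Total sweat loss = 1.33 + 0.59 = 1.92 L
Rate = 1.92 / 1.02 = 1.882 L/h

1.882 L/h


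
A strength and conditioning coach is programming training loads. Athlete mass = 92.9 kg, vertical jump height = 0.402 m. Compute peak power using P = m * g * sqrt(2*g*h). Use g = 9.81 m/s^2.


sqrt(2 * 9.81 * 0.402) = sqrt(7.88724) = 2.808423 m/s
P = 92.9 * 9.81 * 2.808423
= 2559.45 W

2559.45 W


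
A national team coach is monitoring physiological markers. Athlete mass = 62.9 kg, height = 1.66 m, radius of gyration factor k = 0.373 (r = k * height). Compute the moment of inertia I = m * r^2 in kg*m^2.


r = k * height = 0.373 * 1.66 = 0.61918 m
r^2 = 0.61918^2 = 0.383384
I = 62.9 * 0.383384 = 24.115 kg*m^2

24.115 kg*m^2


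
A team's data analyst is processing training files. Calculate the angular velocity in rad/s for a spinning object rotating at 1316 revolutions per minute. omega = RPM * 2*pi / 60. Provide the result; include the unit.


omega = RPM * 2*pi / 60
= 1316 * 6.28318531 / 60
= 137.811 rad/s

137.811 rad/s


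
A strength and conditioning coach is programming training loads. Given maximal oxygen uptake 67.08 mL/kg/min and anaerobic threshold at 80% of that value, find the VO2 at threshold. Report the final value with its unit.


Percentage as decimal = 0.8
VO2 at AT = 67.08 * 0.8 = 53.66 mL/kg/min

53.66 mL/kg/min


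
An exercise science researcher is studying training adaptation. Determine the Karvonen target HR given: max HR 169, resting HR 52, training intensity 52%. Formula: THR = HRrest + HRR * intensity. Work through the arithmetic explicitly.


HRR = HRmax - HRrest = 169 - 52 = 117
THR = 52 + 117 * 0.52
= 112.84 bpm

112.84 bpm


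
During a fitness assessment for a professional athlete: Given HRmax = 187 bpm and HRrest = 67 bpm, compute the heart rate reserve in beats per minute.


Heart rate reserve = maximum HR minus resting HR
HRR = 187 - 67 = 120 bpm

120 bpm


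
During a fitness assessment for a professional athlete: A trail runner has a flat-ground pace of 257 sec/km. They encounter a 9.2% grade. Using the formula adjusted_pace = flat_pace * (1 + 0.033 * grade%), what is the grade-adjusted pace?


Grade factor = 1 + 0.033 * 9.2 = 1.3036
Adjusted = 257 * 1.3036 = 335.03 sec/km

335.03 s/km


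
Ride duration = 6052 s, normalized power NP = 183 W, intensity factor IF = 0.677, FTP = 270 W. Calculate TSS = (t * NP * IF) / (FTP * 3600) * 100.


Numerator = 6052 * 183 * 0.677 = 749788.332
Denominator = 270 * 3600 = 972000
TSS = 749788.332 / 972000 * 100
= 77.14

77.14 TSS


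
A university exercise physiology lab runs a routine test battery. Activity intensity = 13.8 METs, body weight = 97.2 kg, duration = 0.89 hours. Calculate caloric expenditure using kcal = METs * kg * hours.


kcal = 13.8 * 97.2 * 0.89
= 1341.36 * 0.89
= 1193.81 kcal

1193.81 kcal


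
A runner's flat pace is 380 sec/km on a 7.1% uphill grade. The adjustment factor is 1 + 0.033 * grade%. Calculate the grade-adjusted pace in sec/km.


Factor = 1 + 0.033 * 7.1 = 1.2343
Adjusted pace = 380 * 1.2343
= 469.03 sec/km

469.03 s/km


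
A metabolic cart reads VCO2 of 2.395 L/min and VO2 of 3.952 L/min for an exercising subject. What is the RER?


RER = VCO2 / VO2 = 2.395 / 3.952 = 0.606

0.606


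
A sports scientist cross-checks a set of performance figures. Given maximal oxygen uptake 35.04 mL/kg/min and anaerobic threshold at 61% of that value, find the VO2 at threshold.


Percentage as decimal = 0.61
VO2 at AT = 35.04 * 0.61 = 21.37 mL/kg/min

21.37 mL/kg/min


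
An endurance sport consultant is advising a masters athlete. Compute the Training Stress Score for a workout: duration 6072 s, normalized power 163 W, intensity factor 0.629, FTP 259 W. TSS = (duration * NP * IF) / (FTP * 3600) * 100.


Product = 6072 * 163 * 0.629 = 622543.944
Base = 259 * 3600 = 932400
TSS = 622543.944 / 932400 * 100 = 66.77

66.77 TSS


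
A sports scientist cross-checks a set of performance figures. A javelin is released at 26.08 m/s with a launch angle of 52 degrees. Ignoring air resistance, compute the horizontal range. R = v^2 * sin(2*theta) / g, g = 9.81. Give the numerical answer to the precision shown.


Launch speed squared = 680.1664
sin(2 * 52 deg) = 0.970296
Range = 680.1664 * 0.970296 / 9.81
= 67.274 m

67.274 m


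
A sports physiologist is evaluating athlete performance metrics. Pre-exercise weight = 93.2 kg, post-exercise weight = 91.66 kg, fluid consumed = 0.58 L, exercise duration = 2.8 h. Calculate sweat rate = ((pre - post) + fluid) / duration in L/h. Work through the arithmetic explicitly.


Weight loss = 93.2 - 91.66 = 1.54 kg (approx L)
Total sweat = 1.54 + 0.58 = 2.12 L
Sweat rate = 2.12 / 2.8 = 0.757 L/h

0.757 L/h


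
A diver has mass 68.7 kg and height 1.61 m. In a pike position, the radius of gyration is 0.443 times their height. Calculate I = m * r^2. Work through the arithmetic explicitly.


r = 0.443 * 1.61 = 0.71323 m
I = m * r^2 = 68.7 * 0.508697 = 34.947 kg*m^2

34.947 kg*m^2


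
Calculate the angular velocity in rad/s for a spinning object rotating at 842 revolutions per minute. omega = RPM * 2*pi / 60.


omega = RPM * 2*pi / 60
= 842 * 6.28318531 / 60
= 88.174 rad/s

88.174 rad/s


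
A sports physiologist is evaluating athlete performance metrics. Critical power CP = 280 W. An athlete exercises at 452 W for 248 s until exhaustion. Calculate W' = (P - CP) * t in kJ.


P - CP = 452 - 280 = 172 W
W' = 172 * 248 = 42656 J
= 42656 / 1000 = 42.656 kJ

42.656 kJ


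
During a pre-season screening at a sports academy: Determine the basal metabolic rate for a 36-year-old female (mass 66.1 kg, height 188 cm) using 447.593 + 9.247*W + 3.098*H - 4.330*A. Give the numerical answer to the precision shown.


BMR = 447.593 + 9.247*66.1 + 3.098*188 - 4.330*36
= 1485.36 kcal/day

1485.36 kcal/day


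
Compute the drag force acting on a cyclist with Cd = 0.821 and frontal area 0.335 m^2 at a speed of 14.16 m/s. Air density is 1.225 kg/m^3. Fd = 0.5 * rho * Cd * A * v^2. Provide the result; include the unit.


Step 1: v^2 = 200.5056
Step 2: Fd = 0.5 * 1.225 * 0.821 * 0.335 * 200.5056
= 33.777 N

33.777 N


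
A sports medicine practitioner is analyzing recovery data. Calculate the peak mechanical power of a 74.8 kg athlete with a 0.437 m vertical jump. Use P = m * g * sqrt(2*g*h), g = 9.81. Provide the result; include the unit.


First, sqrt(2gh) = sqrt(2 * 9.81 * 0.437)
= sqrt(8.57394) = 2.928129 m/s
Power = 74.8 * 9.81 * 2.928129 = 2148.63 W

2148.63 W


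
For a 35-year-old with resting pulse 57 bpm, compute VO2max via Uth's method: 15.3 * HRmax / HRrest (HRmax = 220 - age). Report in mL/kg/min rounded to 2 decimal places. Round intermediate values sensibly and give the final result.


Step 1: HRmax = 220 - 35 = 185 bpm
Step 2: Ratio = 185 / 57 = 3.2456
Step 3: VO2max = 15.3 * 3.2456 = 49.66 mL/kg/min

49.66 mL/kg/min


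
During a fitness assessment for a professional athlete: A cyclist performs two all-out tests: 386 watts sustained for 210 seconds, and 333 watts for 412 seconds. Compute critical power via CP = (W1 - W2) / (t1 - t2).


W1 = P1 * t1 = 386 * 210 = 81060 J
W2 = P2 * t2 = 333 * 412 = 137196 J
CP = (81060 - 137196) / (210 - 412)
= 277.9 W

277.9 W


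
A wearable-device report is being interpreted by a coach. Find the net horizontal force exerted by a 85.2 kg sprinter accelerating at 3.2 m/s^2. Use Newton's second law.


Newton's second law: F = m * a
F = 85.2 * 3.2 = 272.64 N

272.64 N


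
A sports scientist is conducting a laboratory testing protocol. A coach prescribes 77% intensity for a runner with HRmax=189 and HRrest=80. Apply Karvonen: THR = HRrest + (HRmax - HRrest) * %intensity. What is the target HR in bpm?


Heart rate reserve = 189 - 80 = 109
Intensity fraction = 77 / 100 = 0.77
THR = 80 + 109 * 0.77 = 163.93 bpm

163.93 bpm


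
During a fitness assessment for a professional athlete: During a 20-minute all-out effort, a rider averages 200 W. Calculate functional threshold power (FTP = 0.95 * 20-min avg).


FTP = 0.95 * 200
= 190.0 W

190.0 W


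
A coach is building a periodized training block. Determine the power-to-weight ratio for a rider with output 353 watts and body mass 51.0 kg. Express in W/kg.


P/W = 353 / 51.0 = 6.922 W/kg

6.922 W/kg


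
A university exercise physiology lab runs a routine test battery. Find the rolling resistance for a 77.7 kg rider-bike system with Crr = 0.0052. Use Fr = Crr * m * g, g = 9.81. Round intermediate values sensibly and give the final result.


m * g = 77.7 * 9.81 = 762.237 N
Fr = 0.0052 * 762.237 = 3.964 N

3.964 N


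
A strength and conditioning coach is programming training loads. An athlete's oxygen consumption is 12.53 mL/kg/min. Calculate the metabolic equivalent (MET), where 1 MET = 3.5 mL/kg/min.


MET = VO2 / 3.5
= 12.53 / 3.5
= 3.58 METs

3.58 METs


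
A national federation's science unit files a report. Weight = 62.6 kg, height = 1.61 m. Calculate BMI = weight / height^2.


height^2 = 1.61^2 = 2.5921
BMI = 62.6 / 2.5921 = 24.15 kg/m^2

24.15 kg/m^2


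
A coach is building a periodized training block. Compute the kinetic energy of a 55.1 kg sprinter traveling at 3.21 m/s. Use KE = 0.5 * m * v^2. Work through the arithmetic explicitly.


Velocity squared = 10.3041
KE = 0.5 * 55.1 * 10.3041 = 283.88 J

283.88 J


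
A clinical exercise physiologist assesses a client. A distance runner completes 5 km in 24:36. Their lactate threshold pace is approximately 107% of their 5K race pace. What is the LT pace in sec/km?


Convert to seconds: 24 min 36 s = 1476 s
Pace per km = 1476 / 5 = 295.2 s/km
LT pace = 295.2 * 1.07 = 315.86 s/km

315.86 s/km


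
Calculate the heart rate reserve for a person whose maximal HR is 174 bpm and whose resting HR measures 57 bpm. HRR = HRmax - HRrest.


HRmax = 174 bpm
HRrest = 57 bpm
HRR = 174 - 57 = 117 bpm

117 bpm


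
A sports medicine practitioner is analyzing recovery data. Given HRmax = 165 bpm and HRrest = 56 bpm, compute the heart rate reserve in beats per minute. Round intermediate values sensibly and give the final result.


Heart rate reserve = maximum HR minus resting HR
HRR = 165 - 56 = 109 bpm

109 bpm


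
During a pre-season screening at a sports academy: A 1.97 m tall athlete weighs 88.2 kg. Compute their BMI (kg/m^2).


height^2 = 3.8809 m^2
BMI = 88.2 / 3.8809 = 22.73 kg/m^2

22.73 kg/m^2


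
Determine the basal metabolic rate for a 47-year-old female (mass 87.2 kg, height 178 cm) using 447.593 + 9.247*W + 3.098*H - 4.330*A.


BMR = 447.593 + 9.247*87.2 + 3.098*178 - 4.330*47
= 1601.87 kcal/day

1601.87 kcal/day


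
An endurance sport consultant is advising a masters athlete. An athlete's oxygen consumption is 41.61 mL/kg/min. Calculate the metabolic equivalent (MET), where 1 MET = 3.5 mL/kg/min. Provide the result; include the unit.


MET = VO2 / 3.5
= 41.61 / 3.5
= 11.89 METs

11.89 METs


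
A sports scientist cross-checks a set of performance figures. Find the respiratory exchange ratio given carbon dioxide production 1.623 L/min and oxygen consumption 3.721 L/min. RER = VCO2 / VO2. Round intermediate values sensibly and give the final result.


VCO2 = 1.623 L/min
VO2 = 3.721 L/min
RER = 1.623 / 3.721 = 0.4362

0.4362


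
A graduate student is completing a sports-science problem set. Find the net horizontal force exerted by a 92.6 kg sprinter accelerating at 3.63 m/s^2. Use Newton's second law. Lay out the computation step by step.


Newton's second law: F = m * a
F = 92.6 * 3.63 = 336.14 N

336.14 N


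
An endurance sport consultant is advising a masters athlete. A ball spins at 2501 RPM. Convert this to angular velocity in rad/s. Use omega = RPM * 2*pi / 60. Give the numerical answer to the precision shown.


omega = 2501 * 2 * pi / 60
= 2501 * 6.28318531 / 60
= 15714.246 / 60
= 261.904 rad/s

261.904 rad/s


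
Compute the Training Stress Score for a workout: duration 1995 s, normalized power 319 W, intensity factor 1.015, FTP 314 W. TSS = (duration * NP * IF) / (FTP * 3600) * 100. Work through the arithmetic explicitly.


Product = 1995 * 319 * 1.015 = 645951.075
Base = 314 * 3600 = 1130400
TSS = 645951.075 / 1130400 * 100 = 57.14

57.14 TSS


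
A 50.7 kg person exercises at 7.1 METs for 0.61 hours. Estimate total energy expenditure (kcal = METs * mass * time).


Energy = METs * mass(kg) * time(h)
= 7.1 * 50.7 * 0.61
= 219.58 kcal

219.58 kcal


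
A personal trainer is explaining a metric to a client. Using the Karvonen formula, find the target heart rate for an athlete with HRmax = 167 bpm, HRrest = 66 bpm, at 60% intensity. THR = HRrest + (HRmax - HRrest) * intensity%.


HRR = 167 - 66 = 101
THR = 66 + 101 * 0.6
= 66 + 60.6
= 126.6 bpm

126.6 bpm


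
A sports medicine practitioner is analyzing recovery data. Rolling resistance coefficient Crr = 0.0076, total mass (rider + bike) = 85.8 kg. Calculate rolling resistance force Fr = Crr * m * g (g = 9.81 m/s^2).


Fr = Crr * m * g
= 0.0076 * 85.8 * 9.81
= 6.397 N

6.397 N


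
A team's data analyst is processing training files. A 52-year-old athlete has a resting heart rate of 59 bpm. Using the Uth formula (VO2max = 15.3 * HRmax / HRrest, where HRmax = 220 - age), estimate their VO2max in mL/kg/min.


HRmax = 220 - 52 = 168 bpm
Ratio = HRmax / HRrest = 168 / 59 = 2.8475
VO2max = 15.3 * 2.8475 = 43.57 mL/kg/min

43.57 mL/kg/min


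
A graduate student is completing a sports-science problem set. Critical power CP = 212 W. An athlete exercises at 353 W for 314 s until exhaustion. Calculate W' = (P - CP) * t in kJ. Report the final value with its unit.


P - CP = 353 - 212 = 141 W
W' = 141 * 314 = 44274 J
= 44274 / 1000 = 44.274 kJ

44.274 kJ


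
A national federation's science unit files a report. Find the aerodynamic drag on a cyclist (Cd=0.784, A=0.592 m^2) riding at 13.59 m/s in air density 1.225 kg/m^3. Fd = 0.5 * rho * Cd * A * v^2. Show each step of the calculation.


Fd = 0.5 * 1.225 * 0.784 * 0.592 * 13.59^2
= 0.5 * 1.225 * 0.784 * 0.592 * 184.6881
= 52.503 N

52.503 N


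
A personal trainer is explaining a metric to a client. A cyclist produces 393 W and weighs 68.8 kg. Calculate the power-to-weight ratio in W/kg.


P/W = power / mass
= 393 / 68.8
= 5.712 W/kg

5.712 W/kg


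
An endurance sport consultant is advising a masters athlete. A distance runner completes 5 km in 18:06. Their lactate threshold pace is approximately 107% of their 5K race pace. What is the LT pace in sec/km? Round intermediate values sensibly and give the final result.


Convert to seconds: 18 min 6 s = 1086 s
Pace per km = 1086 / 5 = 217.2 s/km
LT pace = 217.2 * 1.07 = 232.4 s/km

232.4 s/km


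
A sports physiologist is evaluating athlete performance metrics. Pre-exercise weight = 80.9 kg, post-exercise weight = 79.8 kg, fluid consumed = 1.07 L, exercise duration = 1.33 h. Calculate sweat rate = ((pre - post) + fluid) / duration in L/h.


Weight loss = 80.9 - 79.8 = 1.1 kg (approx L)
Total sweat = 1.1 + 1.07 = 2.17 L
Sweat rate = 2.17 / 1.33 = 1.632 L/h

1.632 L/h


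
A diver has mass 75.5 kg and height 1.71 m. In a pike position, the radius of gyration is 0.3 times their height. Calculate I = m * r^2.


r = 0.3 * 1.71 = 0.513 m
I = m * r^2 = 75.5 * 0.263169 = 19.869 kg*m^2

19.869 kg*m^2


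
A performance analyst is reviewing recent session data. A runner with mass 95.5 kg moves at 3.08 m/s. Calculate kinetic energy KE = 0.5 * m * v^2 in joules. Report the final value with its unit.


v^2 = 3.08^2 = 9.4864
KE = 0.5 * 95.5 * 9.4864
= 452.98 J

452.98 J


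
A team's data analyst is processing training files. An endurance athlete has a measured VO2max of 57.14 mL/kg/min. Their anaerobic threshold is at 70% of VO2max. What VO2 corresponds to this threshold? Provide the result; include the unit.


Anaerobic threshold VO2 = VO2max * 70%
= 57.14 * 0.7
= 40.0 mL/kg/min

40.0 mL/kg/min


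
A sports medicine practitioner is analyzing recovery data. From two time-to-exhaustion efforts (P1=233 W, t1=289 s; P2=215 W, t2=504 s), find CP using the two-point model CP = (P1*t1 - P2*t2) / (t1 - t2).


Work in trial 1 = 67337 J
Work in trial 2 = 108360 J
Delta work = -41023 J
Delta time = -215 s
CP = -41023 / -215 = 190.8 W

190.8 W


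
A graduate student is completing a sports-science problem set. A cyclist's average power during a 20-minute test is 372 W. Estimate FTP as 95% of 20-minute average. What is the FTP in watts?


FTP = 20-min power * 0.95
= 372 * 0.95
= 353.4 W

353.4 W


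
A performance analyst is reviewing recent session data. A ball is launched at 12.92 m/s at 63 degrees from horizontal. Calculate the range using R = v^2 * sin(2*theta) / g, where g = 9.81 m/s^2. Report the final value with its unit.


sin(2 * 63) = sin(126) = 0.809017
v^2 = 12.92^2 = 166.9264
R = 166.9264 * 0.809017 / 9.81
= 13.766 m

13.766 m


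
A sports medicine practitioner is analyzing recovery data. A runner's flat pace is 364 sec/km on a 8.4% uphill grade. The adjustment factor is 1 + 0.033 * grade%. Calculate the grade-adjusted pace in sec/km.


Factor = 1 + 0.033 * 8.4 = 1.2772
Adjusted pace = 364 * 1.2772
= 464.9 sec/km

464.9 s/km


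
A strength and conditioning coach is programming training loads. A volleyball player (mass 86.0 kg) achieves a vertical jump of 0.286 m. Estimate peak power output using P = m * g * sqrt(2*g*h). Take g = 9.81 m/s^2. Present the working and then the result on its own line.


2 * g * h = 2 * 9.81 * 0.286 = 5.61132
sqrt(5.61132) = 2.368822 m/s
P = 86.0 * 9.81 * 2.368822 = 1998.48 W

1998.48 W


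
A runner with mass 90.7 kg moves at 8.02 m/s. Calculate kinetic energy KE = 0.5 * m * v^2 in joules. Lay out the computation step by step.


v^2 = 8.02^2 = 64.3204
KE = 0.5 * 90.7 * 64.3204
= 2916.93 J

2916.93 J


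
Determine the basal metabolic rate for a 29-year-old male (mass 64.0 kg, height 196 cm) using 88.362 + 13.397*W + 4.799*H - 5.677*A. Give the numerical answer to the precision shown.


BMR = 88.362 + 13.397*64.0 + 4.799*196 - 5.677*29
= 1721.74 kcal/day

1721.74 kcal/day


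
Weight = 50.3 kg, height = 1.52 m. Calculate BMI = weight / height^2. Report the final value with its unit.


height^2 = 1.52^2 = 2.3104
BMI = 50.3 / 2.3104 = 21.77 kg/m^2

21.77 kg/m^2


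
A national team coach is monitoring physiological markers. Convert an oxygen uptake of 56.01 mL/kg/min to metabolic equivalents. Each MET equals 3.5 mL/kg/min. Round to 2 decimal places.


One MET = 3.5 mL/kg/min
Number of METs = 56.01 / 3.5
= 16.0 METs

16.0 METs


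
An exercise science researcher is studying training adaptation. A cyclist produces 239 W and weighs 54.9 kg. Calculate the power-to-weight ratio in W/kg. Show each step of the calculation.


P/W = power / mass
= 239 / 54.9
= 4.353 W/kg

4.353 W/kg


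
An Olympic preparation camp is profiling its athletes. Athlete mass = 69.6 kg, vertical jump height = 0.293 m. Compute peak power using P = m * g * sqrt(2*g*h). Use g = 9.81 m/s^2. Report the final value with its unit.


sqrt(2 * 9.81 * 0.293) = sqrt(5.74866) = 2.397636 m/s
P = 69.6 * 9.81 * 2.397636
= 1637.05 W

1637.05 W


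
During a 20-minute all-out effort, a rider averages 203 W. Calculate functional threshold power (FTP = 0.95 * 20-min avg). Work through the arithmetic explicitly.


FTP = 0.95 * 203
= 192.85 W

192.85 W


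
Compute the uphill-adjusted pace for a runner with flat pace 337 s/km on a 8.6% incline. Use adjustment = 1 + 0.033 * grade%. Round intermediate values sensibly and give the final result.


Adjustment factor = 1 + 0.033 * 8.6 = 1.2838
Grade-adjusted pace = 337 * 1.2838 = 432.64 s/km

432.64 s/km


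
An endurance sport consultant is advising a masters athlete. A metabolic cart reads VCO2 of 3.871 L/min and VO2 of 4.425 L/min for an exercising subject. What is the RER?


RER = VCO2 / VO2 = 3.871 / 4.425 = 0.8748

0.8748


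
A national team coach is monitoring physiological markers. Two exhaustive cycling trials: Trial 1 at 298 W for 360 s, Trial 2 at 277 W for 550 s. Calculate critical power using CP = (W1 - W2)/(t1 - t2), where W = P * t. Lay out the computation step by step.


W1 = 298 * 360 = 107280 J
W2 = 277 * 550 = 152350 J
CP = (107280 - 152350) / (360 - 550)
= -45070 / -190
= 237.21 W

237.21 W


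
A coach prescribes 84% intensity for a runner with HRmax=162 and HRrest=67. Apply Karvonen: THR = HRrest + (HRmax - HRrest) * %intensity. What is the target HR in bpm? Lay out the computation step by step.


Heart rate reserve = 162 - 67 = 95
Intensity fraction = 84 / 100 = 0.84
THR = 67 + 95 * 0.84 = 146.8 bpm

146.8 bpm


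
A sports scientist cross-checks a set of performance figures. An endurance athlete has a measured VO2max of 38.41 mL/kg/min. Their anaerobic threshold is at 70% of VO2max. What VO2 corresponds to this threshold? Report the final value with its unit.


Anaerobic threshold VO2 = VO2max * 70%
= 38.41 * 0.7
= 26.89 mL/kg/min

26.89 mL/kg/min


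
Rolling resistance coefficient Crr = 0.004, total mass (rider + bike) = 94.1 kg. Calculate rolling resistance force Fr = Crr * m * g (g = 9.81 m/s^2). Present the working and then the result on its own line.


Fr = Crr * m * g
= 0.004 * 94.1 * 9.81
= 3.692 N

3.692 N
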